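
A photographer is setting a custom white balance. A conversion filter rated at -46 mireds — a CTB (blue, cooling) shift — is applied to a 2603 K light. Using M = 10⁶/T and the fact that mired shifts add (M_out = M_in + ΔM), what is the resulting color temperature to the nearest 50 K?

2950 K

M_in = 10⁶/2603 = 384.17 mireds.
M_out = 384.17 + (-46) = 338.17 mireds.
T_out = 10⁶/338.17 = 2957.1 K → 2950 K.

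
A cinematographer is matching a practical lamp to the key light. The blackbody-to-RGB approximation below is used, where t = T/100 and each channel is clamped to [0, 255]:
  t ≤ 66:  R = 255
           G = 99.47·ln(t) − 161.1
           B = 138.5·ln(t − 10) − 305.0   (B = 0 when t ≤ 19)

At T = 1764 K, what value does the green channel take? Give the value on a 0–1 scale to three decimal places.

0.488

t = 1764/100 = 17.64; the t ≤ 66 branch applies.
G = 99.47·ln 17.64 − 161.1 = 99.47·2.8702 − 161.1 = 124.396.
On a 0–1 scale: 124.396/255 = 0.4878 → 0.488.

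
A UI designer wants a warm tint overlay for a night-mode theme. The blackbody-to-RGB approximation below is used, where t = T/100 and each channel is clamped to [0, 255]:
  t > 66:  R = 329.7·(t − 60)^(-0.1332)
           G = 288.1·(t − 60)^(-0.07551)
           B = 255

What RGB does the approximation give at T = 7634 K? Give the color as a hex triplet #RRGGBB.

#E3E9FF

t = 7634/100 = 76.34; the t > 66 branch applies.
R = 329.7·(76.34 − 60)^(-0.1332) = 329.7·16.34^(-0.1332) = 329.7·0.68928 = 227.255.
G = 288.1·(76.34 − 60)^(-0.07551) = 288.1·16.34^(-0.07551) = 288.1·0.80982 = 233.309.
B = 255 by definition for t > 66.
Rounded: (227, 233, 255).
In hex: #E3E9FF.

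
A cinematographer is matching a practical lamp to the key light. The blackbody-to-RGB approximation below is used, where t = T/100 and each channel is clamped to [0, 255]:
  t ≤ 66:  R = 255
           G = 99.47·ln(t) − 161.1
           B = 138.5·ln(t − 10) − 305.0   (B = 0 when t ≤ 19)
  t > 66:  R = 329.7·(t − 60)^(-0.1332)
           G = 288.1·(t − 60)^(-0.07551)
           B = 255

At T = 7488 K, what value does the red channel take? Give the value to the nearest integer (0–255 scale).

230

t = 7488/100 = 74.88; the t > 66 branch applies.
R = 329.7·(74.88 − 60)^(-0.1332) = 329.7·14.88^(-0.1332) = 329.7·0.69793 = 230.106.
Rounded: 230.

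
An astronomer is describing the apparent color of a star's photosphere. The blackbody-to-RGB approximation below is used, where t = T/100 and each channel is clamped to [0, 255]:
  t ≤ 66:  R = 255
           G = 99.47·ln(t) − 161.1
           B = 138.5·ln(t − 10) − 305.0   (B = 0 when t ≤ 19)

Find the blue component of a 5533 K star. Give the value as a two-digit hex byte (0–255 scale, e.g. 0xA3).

t = 5533/100 = 55.33; the t ≤ 66 branch applies.
B = 138.5·ln(55.33 − 10) − 305.0 = 138.5·ln 45.33 − 305.0 = 138.5·3.8140 − 305.0 = 223.235.
Rounded: 223; in hex, 0xDF.

0xDF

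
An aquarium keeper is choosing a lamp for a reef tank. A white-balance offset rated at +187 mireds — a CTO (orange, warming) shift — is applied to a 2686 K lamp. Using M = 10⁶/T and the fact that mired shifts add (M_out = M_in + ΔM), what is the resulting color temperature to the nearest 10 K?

M_in = 10⁶/2686 = 372.30 mireds.
M_out = 372.30 + (+187) = 559.30 mireds.
T_out = 10⁶/559.30 = 1787.9 K → 1790 K.

1790 K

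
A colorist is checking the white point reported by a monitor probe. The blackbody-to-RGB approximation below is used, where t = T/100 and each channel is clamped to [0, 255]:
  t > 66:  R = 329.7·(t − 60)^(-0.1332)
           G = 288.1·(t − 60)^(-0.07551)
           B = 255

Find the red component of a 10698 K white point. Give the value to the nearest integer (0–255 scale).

197

t = 10698/100 = 106.98; the t > 66 branch applies.
R = 329.7·(106.98 − 60)^(-0.1332) = 329.7·46.98^(-0.1332) = 329.7·0.59883 = 197.433.
Rounded: 197.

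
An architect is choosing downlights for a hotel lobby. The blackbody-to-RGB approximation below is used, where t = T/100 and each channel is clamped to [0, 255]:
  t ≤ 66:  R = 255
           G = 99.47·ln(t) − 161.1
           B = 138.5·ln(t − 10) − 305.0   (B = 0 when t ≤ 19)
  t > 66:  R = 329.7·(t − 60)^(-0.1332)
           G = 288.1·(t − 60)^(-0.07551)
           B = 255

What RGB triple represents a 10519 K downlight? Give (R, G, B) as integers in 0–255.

(198, 216, 255)

t = 10519/100 = 105.19; the t > 66 branch applies.
R = 329.7·(105.19 − 60)^(-0.1332) = 329.7·45.19^(-0.1332) = 329.7·0.60193 = 198.457.
G = 288.1·(105.19 − 60)^(-0.07551) = 288.1·45.19^(-0.07551) = 288.1·0.74994 = 216.058.
B = 255 by definition for t > 66.
Rounded: (198, 216, 255).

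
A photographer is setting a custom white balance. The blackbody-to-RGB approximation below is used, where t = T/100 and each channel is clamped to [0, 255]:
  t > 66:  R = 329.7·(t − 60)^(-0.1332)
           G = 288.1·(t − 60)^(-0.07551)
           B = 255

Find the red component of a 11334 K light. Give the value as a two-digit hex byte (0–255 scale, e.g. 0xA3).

t = 11334/100 = 113.34; the t > 66 branch applies.
R = 329.7·(113.34 − 60)^(-0.1332) = 329.7·53.34^(-0.1332) = 329.7·0.58878 = 194.122.
Rounded: 194; in hex, 0xC2.

0xC2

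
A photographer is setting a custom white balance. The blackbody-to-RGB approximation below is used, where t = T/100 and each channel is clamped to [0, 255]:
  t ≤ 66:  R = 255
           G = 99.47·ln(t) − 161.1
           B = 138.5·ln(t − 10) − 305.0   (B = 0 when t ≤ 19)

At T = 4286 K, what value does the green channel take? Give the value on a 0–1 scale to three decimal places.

t = 4286/100 = 42.86; the t ≤ 66 branch applies.
G = 99.47·ln 42.86 − 161.1 = 99.47·3.7579 − 161.1 = 212.702.
On a 0–1 scale: 212.702/255 = 0.8341 → 0.834.

0.834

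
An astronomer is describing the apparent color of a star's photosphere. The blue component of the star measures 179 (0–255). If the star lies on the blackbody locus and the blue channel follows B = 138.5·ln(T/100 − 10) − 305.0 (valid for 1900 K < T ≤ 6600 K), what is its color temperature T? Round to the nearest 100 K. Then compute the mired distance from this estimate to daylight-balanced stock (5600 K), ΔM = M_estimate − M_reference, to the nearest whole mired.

+54 mireds

ln(t − 10) = (179 + 305.0) / 138.5 = 3.4946.
t − 10 = e^3.4946 = 32.937, so t = 42.937.
T = 100·t = 4294 K → 4300 K to the nearest 100 K.
M_estimate = 10⁶/4300 = 232.56; M_reference = 10⁶/5600 = 178.57.
ΔM = 232.56 − 178.57 = 53.99 → +54 mireds.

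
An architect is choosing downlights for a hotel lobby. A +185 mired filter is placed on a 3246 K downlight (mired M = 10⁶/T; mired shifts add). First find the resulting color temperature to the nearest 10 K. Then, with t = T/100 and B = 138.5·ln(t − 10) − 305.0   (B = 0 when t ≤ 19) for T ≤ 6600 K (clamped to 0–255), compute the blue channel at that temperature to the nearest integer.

18

M_in = 10⁶/3246 = 308.07; M_out = 308.07 + (+185) = 493.07.
T_out = 10⁶/493.07 = 2028.1 K → 2030 K; t = 20.3.
B = 138.5·ln(20.3 − 10) − 305.0 = 138.5·ln 10.3 − 305.0 = 138.5·2.3321 − 305.0 = 18.002.
Rounded: 18.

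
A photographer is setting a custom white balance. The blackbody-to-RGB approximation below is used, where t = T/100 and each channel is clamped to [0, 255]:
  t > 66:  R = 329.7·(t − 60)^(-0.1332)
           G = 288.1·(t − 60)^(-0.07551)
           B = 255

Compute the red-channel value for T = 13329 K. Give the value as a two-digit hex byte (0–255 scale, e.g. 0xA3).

t = 13329/100 = 133.29; the t > 66 branch applies.
R = 329.7·(133.29 − 60)^(-0.1332) = 329.7·73.29^(-0.1332) = 329.7·0.56439 = 186.078.
Rounded: 186; in hex, 0xBA.

0xBA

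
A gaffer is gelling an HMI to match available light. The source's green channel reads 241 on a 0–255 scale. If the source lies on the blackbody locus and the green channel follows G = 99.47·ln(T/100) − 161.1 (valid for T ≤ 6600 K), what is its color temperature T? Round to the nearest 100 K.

5700 K

ln t = (241 + 161.1) / 99.47 = 4.0424.
t = e^4.0424 = 56.964.
T = 100·t = 5696 K → 5700 K to the nearest 100 K.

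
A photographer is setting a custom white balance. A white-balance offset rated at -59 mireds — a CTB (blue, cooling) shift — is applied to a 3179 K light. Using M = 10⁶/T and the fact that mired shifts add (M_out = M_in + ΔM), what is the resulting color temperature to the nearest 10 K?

M_in = 10⁶/3179 = 314.56 mireds.
M_out = 314.56 + (-59) = 255.56 mireds.
T_out = 10⁶/255.56 = 3912.9 K → 3910 K.

3910 K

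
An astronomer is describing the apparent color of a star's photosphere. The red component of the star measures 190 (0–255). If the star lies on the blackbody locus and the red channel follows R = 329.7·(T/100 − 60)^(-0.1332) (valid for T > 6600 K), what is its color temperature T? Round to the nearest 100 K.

(t − 60)^(-0.1332) = 190/329.7 = 0.57628.
t − 60 = 0.57628^(1/-0.1332) = 0.57628^(-7.508) = 62.667, so t = 122.667.
T = 100·t = 12267 K → 12300 K to the nearest 100 K.

12300 K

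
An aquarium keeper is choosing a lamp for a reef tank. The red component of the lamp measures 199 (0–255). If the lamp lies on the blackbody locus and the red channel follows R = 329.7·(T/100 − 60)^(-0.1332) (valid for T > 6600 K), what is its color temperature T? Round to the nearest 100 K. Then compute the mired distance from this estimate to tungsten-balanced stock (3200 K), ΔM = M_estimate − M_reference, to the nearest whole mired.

(t − 60)^(-0.1332) = 199/329.7 = 0.60358.
t − 60 = 0.60358^(1/-0.1332) = 0.60358^(-7.508) = 44.273, so t = 104.273.
T = 100·t = 10427 K → 10400 K to the nearest 100 K.
M_estimate = 10⁶/10400 = 96.15; M_reference = 10⁶/3200 = 312.50.
ΔM = 96.15 − 312.50 = -216.35 → -216 mireds.

-216 mireds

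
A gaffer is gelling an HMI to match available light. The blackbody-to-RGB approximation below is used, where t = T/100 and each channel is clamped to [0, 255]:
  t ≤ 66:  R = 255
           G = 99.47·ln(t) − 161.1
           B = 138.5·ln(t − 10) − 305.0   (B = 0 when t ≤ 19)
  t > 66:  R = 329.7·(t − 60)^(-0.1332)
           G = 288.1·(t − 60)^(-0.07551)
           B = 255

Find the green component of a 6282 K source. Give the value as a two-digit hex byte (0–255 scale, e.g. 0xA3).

t = 6282/100 = 62.82; the t ≤ 66 branch applies.
G = 99.47·ln 62.82 − 161.1 = 99.47·4.1403 − 161.1 = 250.733.
Rounded: 251; in hex, 0xFB.

0xFB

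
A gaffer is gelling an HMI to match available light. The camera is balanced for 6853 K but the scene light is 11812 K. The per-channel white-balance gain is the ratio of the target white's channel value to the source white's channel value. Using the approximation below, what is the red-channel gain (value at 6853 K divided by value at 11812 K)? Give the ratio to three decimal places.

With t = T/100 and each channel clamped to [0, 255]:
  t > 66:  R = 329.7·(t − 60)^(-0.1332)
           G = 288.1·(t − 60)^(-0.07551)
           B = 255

1.291

At 11812 K (t = 118.12):
  R = 329.7·(118.12 − 60)^(-0.1332) = 329.7·58.12^(-0.1332) = 329.7·0.58209 = 191.916.
At 6853 K (t = 68.53):
  R = 329.7·(68.53 − 60)^(-0.1332) = 329.7·8.53^(-0.1332) = 329.7·0.75162 = 247.809.
Gain = 247.809 / 191.916 = 1.2912 → 1.291.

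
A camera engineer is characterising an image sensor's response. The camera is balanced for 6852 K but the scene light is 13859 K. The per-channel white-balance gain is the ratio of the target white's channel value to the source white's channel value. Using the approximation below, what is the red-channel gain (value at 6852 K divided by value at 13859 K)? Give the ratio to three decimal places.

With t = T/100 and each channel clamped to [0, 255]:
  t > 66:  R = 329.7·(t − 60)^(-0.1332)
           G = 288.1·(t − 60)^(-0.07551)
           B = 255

At 13859 K (t = 138.59):
  R = 329.7·(138.59 − 60)^(-0.1332) = 329.7·78.59^(-0.1332) = 329.7·0.55916 = 184.355.
At 6852 K (t = 68.52):
  R = 329.7·(68.52 − 60)^(-0.1332) = 329.7·8.52^(-0.1332) = 329.7·0.75174 = 247.847.
Gain = 247.847 / 184.355 = 1.3444 → 1.344.

1.344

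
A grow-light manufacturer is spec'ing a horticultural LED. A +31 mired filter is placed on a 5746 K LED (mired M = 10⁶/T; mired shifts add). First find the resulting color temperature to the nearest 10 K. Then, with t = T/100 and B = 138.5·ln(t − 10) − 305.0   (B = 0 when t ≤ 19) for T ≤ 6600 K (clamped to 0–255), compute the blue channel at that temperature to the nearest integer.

202

M_in = 10⁶/5746 = 174.03; M_out = 174.03 + (+31) = 205.03.
T_out = 10⁶/205.03 = 4877.2 K → 4880 K; t = 48.8.
B = 138.5·ln(48.8 − 10) − 305.0 = 138.5·ln 38.8 − 305.0 = 138.5·3.6584 − 305.0 = 201.691.
Rounded: 202.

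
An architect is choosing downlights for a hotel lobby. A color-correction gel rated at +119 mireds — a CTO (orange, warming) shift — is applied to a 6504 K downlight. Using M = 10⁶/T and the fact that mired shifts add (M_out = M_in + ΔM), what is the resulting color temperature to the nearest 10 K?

M_in = 10⁶/6504 = 153.75 mireds.
M_out = 153.75 + (+119) = 272.75 mireds.
T_out = 10⁶/272.75 = 3666.3 K → 3670 K.

3670 K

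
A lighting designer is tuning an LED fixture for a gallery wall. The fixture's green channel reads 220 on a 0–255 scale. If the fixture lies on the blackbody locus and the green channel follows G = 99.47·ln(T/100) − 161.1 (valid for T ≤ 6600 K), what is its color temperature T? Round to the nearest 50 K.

4600 K

ln t = (220 + 161.1) / 99.47 = 3.8313.
t = e^3.8313 = 46.123.
T = 100·t = 4612 K → 4600 K to the nearest 50 K.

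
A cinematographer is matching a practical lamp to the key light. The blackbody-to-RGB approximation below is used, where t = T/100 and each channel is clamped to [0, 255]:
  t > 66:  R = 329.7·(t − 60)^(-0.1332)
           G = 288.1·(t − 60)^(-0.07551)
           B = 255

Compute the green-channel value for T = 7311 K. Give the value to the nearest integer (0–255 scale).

t = 7311/100 = 73.11; the t > 66 branch applies.
G = 288.1·(73.11 − 60)^(-0.07551) = 288.1·13.11^(-0.07551) = 288.1·0.82340 = 237.221.
Rounded: 237.

237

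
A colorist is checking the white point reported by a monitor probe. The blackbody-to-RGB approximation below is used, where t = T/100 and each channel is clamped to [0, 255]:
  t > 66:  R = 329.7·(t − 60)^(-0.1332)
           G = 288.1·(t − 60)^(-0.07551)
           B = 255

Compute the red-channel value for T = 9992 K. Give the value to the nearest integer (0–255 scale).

t = 9992/100 = 99.92; the t > 66 branch applies.
R = 329.7·(99.92 − 60)^(-0.1332) = 329.7·39.92^(-0.1332) = 329.7·0.61196 = 201.762.
Rounded: 202.

202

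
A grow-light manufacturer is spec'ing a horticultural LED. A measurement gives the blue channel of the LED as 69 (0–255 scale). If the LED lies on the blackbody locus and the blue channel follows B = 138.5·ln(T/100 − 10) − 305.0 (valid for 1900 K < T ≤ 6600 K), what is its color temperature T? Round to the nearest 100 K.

ln(t − 10) = (69 + 305.0) / 138.5 = 2.7004.
t − 10 = e^2.7004 = 14.885, so t = 24.885.
T = 100·t = 2489 K → 2500 K to the nearest 100 K.

2500 K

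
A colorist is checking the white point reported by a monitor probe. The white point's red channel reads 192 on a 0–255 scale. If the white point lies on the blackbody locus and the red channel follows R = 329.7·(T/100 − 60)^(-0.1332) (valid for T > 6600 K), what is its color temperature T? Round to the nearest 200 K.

(t − 60)^(-0.1332) = 192/329.7 = 0.58235.
t − 60 = 0.58235^(1/-0.1332) = 0.58235^(-7.508) = 57.929, so t = 117.929.
T = 100·t = 11793 K → 11800 K to the nearest 200 K.

11800 K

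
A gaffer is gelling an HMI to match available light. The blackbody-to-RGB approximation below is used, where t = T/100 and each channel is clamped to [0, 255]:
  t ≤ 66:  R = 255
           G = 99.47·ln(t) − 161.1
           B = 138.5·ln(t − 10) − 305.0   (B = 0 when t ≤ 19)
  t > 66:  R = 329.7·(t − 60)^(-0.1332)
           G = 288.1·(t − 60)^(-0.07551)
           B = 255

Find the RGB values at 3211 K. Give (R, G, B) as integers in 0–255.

t = 3211/100 = 32.11; the t ≤ 66 branch applies.
R = 255 by definition for t ≤ 66.
G = 99.47·ln 32.11 − 161.1 = 99.47·3.4692 − 161.1 = 183.978.
B = 138.5·ln(32.11 − 10) − 305.0 = 138.5·ln 22.11 − 305.0 = 138.5·3.0960 − 305.0 = 123.800.
Rounded: (255, 184, 124).

(255, 184, 124)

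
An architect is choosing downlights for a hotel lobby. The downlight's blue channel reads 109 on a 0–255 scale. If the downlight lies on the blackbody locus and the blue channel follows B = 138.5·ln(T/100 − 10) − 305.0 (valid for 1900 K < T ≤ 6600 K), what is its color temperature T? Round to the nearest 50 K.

3000 K

ln(t − 10) = (109 + 305.0) / 138.5 = 2.9892.
t − 10 = e^2.9892 = 19.869, so t = 29.869.
T = 100·t = 2987 K → 3000 K to the nearest 50 K.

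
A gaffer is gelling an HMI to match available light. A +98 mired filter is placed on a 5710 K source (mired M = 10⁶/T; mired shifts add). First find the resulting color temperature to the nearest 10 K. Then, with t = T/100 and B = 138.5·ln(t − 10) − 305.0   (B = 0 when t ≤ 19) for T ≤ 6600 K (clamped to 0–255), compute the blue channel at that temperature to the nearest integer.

M_in = 10⁶/5710 = 175.13; M_out = 175.13 + (+98) = 273.13.
T_out = 10⁶/273.13 = 3661.2 K → 3660 K; t = 36.6.
B = 138.5·ln(36.6 − 10) − 305.0 = 138.5·ln 26.6 − 305.0 = 138.5·3.2809 − 305.0 = 149.406.
Rounded: 149.

149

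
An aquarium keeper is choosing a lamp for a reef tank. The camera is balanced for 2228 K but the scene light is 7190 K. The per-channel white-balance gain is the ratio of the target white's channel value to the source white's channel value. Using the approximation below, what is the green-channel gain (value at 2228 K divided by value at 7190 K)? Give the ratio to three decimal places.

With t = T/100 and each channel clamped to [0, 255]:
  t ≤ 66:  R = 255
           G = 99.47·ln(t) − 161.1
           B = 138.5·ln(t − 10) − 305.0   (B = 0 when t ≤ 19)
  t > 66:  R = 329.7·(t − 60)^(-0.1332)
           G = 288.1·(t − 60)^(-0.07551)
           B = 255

0.618

At 7190 K (t = 71.9):
  G = 288.1·(71.9 − 60)^(-0.07551) = 288.1·11.9^(-0.07551) = 288.1·0.82944 = 238.962.
At 2228 K (t = 22.28):
  G = 99.47·ln 22.28 − 161.1 = 99.47·3.1037 − 161.1 = 147.624.
Gain = 147.624 / 238.962 = 0.6178 → 0.618.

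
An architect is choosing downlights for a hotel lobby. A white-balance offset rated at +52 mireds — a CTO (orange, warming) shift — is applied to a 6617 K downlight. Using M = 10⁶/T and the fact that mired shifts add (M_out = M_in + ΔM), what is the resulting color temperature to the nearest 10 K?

M_in = 10⁶/6617 = 151.13 mireds.
M_out = 151.13 + (+52) = 203.13 mireds.
T_out = 10⁶/203.13 = 4923.1 K → 4920 K.

4920 K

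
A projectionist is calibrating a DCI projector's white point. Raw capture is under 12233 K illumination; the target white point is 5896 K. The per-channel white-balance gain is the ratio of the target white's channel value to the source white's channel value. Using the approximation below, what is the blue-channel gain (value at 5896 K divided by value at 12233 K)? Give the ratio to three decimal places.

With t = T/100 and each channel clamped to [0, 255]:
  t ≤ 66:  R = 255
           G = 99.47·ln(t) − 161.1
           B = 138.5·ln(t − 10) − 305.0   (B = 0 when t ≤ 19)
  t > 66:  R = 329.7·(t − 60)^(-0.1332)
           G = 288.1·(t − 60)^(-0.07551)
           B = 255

0.917

At 12233 K (t = 122.33):
  B = 255 by definition for t > 66.
At 5896 K (t = 58.96):
  B = 138.5·ln(58.96 − 10) − 305.0 = 138.5·ln 48.96 − 305.0 = 138.5·3.8910 − 305.0 = 233.904.
Gain = 233.904 / 255.000 = 0.9173 → 0.917.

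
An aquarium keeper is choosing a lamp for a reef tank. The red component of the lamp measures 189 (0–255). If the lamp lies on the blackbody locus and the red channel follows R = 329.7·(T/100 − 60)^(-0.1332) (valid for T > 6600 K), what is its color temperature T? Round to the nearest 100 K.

(t − 60)^(-0.1332) = 189/329.7 = 0.57325.
t − 60 = 0.57325^(1/-0.1332) = 0.57325^(-7.508) = 65.199, so t = 125.199.
T = 100·t = 12520 K → 12500 K to the nearest 100 K.

12500 K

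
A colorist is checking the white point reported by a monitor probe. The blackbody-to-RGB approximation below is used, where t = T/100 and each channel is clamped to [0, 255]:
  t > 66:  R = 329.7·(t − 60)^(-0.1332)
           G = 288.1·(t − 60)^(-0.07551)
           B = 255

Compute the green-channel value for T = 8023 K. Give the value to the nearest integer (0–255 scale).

t = 8023/100 = 80.23; the t > 66 branch applies.
G = 288.1·(80.23 − 60)^(-0.07551) = 288.1·20.23^(-0.07551) = 288.1·0.79686 = 229.577.
Rounded: 230.

230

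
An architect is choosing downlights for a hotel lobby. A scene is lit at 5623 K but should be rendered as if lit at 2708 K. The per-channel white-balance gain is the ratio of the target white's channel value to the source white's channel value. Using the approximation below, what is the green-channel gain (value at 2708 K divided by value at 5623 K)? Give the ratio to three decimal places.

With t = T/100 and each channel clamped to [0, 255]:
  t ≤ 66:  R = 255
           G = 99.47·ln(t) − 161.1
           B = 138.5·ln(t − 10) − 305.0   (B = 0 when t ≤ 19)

At 5623 K (t = 56.23):
  G = 99.47·ln 56.23 − 161.1 = 99.47·4.0295 − 161.1 = 239.709.
At 2708 K (t = 27.08):
  G = 99.47·ln 27.08 − 161.1 = 99.47·3.2988 − 161.1 = 167.031.
Gain = 167.031 / 239.709 = 0.6968 → 0.697.

0.697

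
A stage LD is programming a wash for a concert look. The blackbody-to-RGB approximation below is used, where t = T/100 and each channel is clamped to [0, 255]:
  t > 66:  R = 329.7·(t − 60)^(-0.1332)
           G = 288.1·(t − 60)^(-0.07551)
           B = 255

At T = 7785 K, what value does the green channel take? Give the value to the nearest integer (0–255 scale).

t = 7785/100 = 77.85; the t > 66 branch applies.
G = 288.1·(77.85 − 60)^(-0.07551) = 288.1·17.85^(-0.07551) = 288.1·0.80443 = 231.757.
Rounded: 232.

232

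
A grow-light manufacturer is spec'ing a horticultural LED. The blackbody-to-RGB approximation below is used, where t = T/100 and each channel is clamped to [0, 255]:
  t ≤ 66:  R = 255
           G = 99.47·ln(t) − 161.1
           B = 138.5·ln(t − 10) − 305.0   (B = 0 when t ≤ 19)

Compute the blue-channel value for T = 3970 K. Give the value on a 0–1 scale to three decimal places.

0.646

t = 3970/100 = 39.7; the t ≤ 66 branch applies.
B = 138.5·ln(39.7 − 10) − 305.0 = 138.5·ln 29.7 − 305.0 = 138.5·3.3911 − 305.0 = 164.674.
On a 0–1 scale: 164.674/255 = 0.6458 → 0.646.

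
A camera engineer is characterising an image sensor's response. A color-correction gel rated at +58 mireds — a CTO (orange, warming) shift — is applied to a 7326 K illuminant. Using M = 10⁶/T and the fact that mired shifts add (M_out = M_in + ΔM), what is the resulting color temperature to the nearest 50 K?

5150 K

M_in = 10⁶/7326 = 136.50 mireds.
M_out = 136.50 + (+58) = 194.50 mireds.
T_out = 10⁶/194.50 = 5141.4 K → 5150 K.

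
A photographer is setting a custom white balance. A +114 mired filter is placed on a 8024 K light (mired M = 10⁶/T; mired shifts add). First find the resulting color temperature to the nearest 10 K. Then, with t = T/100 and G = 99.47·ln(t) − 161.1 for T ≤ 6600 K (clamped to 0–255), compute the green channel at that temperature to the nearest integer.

M_in = 10⁶/8024 = 124.63; M_out = 124.63 + (+114) = 238.63.
T_out = 10⁶/238.63 = 4190.7 K → 4190 K; t = 41.9.
G = 99.47·ln 41.9 − 161.1 = 99.47·3.7353 − 161.1 = 210.449.
Rounded: 210.

210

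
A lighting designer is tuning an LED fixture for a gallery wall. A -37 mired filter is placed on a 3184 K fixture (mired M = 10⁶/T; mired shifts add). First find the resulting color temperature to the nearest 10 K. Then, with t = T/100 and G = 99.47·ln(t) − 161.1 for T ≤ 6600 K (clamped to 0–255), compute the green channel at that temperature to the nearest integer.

M_in = 10⁶/3184 = 314.07; M_out = 314.07 + (-37) = 277.07.
T_out = 10⁶/277.07 = 3609.2 K → 3610 K; t = 36.1.
G = 99.47·ln 36.1 − 161.1 = 99.47·3.5863 − 161.1 = 195.629.
Rounded: 196.

196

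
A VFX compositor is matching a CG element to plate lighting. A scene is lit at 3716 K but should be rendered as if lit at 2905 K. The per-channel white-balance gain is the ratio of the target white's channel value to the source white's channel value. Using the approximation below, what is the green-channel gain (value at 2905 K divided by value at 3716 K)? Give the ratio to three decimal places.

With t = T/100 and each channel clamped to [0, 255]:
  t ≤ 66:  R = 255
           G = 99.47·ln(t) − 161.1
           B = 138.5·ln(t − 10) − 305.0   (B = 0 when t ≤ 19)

At 3716 K (t = 37.16):
  G = 99.47·ln 37.16 − 161.1 = 99.47·3.6152 − 161.1 = 198.507.
At 2905 K (t = 29.05):
  G = 99.47·ln 29.05 − 161.1 = 99.47·3.3690 − 161.1 = 174.016.
Gain = 174.016 / 198.507 = 0.8766 → 0.877.

0.877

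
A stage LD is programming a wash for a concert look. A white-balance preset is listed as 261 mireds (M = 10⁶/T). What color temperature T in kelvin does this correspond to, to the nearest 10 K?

3830 K

T = 10⁶ / 261 = 3831.42 K → 3830 K.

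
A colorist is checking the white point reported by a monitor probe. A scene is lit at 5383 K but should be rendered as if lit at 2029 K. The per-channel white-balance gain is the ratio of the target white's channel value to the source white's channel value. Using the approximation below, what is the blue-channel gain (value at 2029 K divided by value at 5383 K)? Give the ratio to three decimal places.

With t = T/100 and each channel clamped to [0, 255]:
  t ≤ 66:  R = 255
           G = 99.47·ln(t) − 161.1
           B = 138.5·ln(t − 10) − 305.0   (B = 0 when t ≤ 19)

0.082

At 5383 K (t = 53.83):
  B = 138.5·ln(53.83 − 10) − 305.0 = 138.5·ln 43.83 − 305.0 = 138.5·3.7803 − 305.0 = 218.574.
At 2029 K (t = 20.29):
  B = 138.5·ln(20.29 − 10) − 305.0 = 138.5·ln 10.29 − 305.0 = 138.5·2.3312 − 305.0 = 17.867.
Gain = 17.867 / 218.574 = 0.0817 → 0.082.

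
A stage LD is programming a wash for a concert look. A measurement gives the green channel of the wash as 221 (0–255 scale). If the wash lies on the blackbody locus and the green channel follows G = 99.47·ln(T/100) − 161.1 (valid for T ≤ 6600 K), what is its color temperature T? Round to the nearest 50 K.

ln t = (221 + 161.1) / 99.47 = 3.8414.
t = e^3.8414 = 46.589.
T = 100·t = 4659 K → 4650 K to the nearest 50 K.

4650 K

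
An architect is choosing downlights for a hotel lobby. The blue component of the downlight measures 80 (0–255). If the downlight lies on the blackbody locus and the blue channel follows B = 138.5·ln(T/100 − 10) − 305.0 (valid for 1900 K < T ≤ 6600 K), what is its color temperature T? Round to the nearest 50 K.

2600 K

ln(t − 10) = (80 + 305.0) / 138.5 = 2.7798.
t − 10 = e^2.7798 = 16.116, so t = 26.116.
T = 100·t = 2612 K → 2600 K to the nearest 50 K.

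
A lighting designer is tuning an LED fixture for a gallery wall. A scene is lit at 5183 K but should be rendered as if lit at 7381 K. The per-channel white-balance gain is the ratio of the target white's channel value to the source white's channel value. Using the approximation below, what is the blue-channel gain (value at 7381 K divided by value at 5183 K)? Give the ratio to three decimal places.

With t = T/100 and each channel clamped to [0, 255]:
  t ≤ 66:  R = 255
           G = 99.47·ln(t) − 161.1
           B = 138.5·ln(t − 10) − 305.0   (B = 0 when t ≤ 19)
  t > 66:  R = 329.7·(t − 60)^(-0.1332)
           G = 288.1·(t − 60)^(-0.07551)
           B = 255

1.202

At 5183 K (t = 51.83):
  B = 138.5·ln(51.83 − 10) − 305.0 = 138.5·ln 41.83 − 305.0 = 138.5·3.7336 − 305.0 = 212.106.
At 7381 K (t = 73.81):
  B = 255 by definition for t > 66.
Gain = 255.000 / 212.106 = 1.2022 → 1.202.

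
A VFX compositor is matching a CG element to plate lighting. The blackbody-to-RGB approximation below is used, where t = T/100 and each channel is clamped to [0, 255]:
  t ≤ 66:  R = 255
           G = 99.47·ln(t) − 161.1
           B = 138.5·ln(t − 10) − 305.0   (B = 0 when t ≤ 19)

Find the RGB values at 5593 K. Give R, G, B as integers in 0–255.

t = 5593/100 = 55.93; the t ≤ 66 branch applies.
R = 255 by definition for t ≤ 66.
G = 99.47·ln 55.93 − 161.1 = 99.47·4.0241 − 161.1 = 239.177.
B = 138.5·ln(55.93 − 10) − 305.0 = 138.5·ln 45.93 − 305.0 = 138.5·3.8271 − 305.0 = 225.056.
Rounded: (255, 239, 225).

R=255, G=239, B=225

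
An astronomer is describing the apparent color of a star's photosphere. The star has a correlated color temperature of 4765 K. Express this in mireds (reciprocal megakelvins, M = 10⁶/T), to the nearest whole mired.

M = 10⁶ / 4765 = 209.864 → 210 mireds.

210 mireds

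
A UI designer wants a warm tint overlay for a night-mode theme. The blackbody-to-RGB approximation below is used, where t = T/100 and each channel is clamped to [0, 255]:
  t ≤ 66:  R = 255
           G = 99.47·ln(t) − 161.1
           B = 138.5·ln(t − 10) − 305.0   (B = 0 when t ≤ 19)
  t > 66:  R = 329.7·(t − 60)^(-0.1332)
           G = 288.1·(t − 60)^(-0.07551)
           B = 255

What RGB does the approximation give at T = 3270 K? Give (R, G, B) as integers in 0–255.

t = 3270/100 = 32.7; the t ≤ 66 branch applies.
R = 255 by definition for t ≤ 66.
G = 99.47·ln 32.7 − 161.1 = 99.47·3.4874 − 161.1 = 185.789.
B = 138.5·ln(32.7 − 10) − 305.0 = 138.5·ln 22.7 − 305.0 = 138.5·3.1224 − 305.0 = 127.448.
Rounded: (255, 186, 127).

(255, 186, 127)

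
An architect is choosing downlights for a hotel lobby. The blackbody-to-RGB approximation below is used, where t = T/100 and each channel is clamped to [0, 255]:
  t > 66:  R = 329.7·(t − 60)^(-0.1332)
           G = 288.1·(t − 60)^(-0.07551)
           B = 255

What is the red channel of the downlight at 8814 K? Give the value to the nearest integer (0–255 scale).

t = 8814/100 = 88.14; the t > 66 branch applies.
R = 329.7·(88.14 − 60)^(-0.1332) = 329.7·28.14^(-0.1332) = 329.7·0.64114 = 211.382.
Rounded: 211.

211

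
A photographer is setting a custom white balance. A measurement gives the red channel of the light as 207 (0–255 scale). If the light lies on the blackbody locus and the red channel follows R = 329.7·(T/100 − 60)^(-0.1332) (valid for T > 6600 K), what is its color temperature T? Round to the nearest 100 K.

9300 K

(t − 60)^(-0.1332) = 207/329.7 = 0.62784.
t − 60 = 0.62784^(1/-0.1332) = 0.62784^(-7.508) = 32.933, so t = 92.933.
T = 100·t = 9293 K → 9300 K to the nearest 100 K.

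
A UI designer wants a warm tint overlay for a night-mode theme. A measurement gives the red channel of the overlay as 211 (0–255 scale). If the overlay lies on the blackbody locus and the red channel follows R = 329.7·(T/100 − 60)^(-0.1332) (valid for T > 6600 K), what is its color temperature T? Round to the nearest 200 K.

(t − 60)^(-0.1332) = 211/329.7 = 0.63998.
t − 60 = 0.63998^(1/-0.1332) = 0.63998^(-7.508) = 28.525, so t = 88.525.
T = 100·t = 8853 K → 8800 K to the nearest 200 K.

8800 K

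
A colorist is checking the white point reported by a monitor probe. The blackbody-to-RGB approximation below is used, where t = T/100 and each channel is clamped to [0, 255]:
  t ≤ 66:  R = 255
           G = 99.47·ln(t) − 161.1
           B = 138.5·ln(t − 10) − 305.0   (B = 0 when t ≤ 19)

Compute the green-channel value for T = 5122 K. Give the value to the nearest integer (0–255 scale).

230

t = 5122/100 = 51.22; the t ≤ 66 branch applies.
G = 99.47·ln 51.22 − 161.1 = 99.47·3.9361 − 161.1 = 230.427.
Rounded: 230.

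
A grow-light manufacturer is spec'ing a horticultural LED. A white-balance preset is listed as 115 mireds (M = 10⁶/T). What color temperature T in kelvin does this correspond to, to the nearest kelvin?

8696 K

T = 10⁶ / 115 = 8695.65 K → 8696 K.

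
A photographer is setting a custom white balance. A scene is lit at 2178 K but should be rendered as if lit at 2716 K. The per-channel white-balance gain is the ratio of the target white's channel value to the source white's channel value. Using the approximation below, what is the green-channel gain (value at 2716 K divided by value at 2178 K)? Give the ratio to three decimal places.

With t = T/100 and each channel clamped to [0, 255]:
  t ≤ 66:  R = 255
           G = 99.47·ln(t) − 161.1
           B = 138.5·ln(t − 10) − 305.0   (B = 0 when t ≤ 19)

At 2178 K (t = 21.78):
  G = 99.47·ln 21.78 − 161.1 = 99.47·3.0810 − 161.1 = 145.366.
At 2716 K (t = 27.16):
  G = 99.47·ln 27.16 − 161.1 = 99.47·3.3017 − 161.1 = 167.325.
Gain = 167.325 / 145.366 = 1.1511 → 1.151.

1.151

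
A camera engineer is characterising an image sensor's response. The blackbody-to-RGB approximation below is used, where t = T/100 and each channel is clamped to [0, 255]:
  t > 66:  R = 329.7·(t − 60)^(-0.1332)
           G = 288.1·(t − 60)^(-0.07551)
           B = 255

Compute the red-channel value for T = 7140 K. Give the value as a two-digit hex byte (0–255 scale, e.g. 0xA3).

t = 7140/100 = 71.4; the t > 66 branch applies.
R = 329.7·(71.4 − 60)^(-0.1332) = 329.7·11.4^(-0.1332) = 329.7·0.72314 = 238.418.
Rounded: 238; in hex, 0xEE.

0xEE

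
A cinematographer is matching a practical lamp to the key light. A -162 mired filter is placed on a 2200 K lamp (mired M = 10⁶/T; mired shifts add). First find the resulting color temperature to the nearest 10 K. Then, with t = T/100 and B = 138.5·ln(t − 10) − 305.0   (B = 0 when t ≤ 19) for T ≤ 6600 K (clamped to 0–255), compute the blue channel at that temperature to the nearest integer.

M_in = 10⁶/2200 = 454.55; M_out = 454.55 + (-162) = 292.55.
T_out = 10⁶/292.55 = 3418.3 K → 3420 K; t = 34.2.
B = 138.5·ln(34.2 − 10) − 305.0 = 138.5·ln 24.2 − 305.0 = 138.5·3.1864 − 305.0 = 136.310.
Rounded: 136.

136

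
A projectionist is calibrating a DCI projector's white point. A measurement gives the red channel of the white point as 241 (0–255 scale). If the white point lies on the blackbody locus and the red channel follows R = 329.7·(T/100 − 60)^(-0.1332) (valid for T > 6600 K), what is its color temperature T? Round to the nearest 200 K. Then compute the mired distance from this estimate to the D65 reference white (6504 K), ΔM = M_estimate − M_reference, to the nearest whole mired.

-11 mireds

(t − 60)^(-0.1332) = 241/329.7 = 0.73097.
t − 60 = 0.73097^(1/-0.1332) = 0.73097^(-7.508) = 10.514, so t = 70.514.
T = 100·t = 7051 K → 7000 K to the nearest 200 K.
M_estimate = 10⁶/7000 = 142.86; M_reference = 10⁶/6504 = 153.75.
ΔM = 142.86 − 153.75 = -10.89 → -11 mireds.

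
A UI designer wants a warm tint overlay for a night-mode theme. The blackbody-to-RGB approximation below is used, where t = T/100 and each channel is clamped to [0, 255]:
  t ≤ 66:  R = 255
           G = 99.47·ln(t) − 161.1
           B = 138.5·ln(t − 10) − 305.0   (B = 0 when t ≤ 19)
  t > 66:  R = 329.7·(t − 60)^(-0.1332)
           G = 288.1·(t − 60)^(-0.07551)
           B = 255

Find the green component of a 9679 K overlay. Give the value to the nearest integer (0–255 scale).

219

t = 9679/100 = 96.79; the t > 66 branch applies.
G = 288.1·(96.79 − 60)^(-0.07551) = 288.1·36.79^(-0.07551) = 288.1·0.76168 = 219.440.
Rounded: 219.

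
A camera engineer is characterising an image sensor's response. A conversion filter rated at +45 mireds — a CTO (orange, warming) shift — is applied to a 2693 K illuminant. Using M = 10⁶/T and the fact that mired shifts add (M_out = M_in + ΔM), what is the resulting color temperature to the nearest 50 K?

M_in = 10⁶/2693 = 371.33 mireds.
M_out = 371.33 + (+45) = 416.33 mireds.
T_out = 10⁶/416.33 = 2401.9 K → 2400 K.

2400 K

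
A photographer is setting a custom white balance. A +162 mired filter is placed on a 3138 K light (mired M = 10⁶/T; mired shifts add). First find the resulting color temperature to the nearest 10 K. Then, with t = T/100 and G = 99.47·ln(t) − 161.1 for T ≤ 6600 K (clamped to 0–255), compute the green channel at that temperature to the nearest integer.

141

M_in = 10⁶/3138 = 318.67; M_out = 318.67 + (+162) = 480.67.
T_out = 10⁶/480.67 = 2080.4 K → 2080 K; t = 20.8.
G = 99.47·ln 20.8 − 161.1 = 99.47·3.0350 − 161.1 = 140.787.
Rounded: 141.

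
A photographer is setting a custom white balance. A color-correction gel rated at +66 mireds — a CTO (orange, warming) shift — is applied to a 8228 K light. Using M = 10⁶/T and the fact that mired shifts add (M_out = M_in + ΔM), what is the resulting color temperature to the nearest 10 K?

M_in = 10⁶/8228 = 121.54 mireds.
M_out = 121.54 + (+66) = 187.54 mireds.
T_out = 10⁶/187.54 = 5332.3 K → 5330 K.

5330 K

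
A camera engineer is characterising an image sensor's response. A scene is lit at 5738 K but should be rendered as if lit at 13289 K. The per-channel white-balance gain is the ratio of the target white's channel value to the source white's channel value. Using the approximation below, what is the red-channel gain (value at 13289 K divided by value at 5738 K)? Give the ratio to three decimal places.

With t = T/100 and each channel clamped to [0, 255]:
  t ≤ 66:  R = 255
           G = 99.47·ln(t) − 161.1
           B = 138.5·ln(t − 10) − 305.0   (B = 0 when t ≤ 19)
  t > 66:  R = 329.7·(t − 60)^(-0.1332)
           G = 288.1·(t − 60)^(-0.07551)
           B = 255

At 5738 K (t = 57.38):
  R = 255 by definition for t ≤ 66.
At 13289 K (t = 132.89):
  R = 329.7·(132.89 − 60)^(-0.1332) = 329.7·72.89^(-0.1332) = 329.7·0.56480 = 186.214.
Gain = 186.214 / 255.000 = 0.7302 → 0.730.

0.730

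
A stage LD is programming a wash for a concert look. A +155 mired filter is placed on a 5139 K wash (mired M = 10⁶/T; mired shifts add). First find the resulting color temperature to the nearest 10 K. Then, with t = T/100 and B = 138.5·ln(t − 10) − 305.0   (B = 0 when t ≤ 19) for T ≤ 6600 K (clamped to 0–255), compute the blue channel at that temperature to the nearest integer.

M_in = 10⁶/5139 = 194.59; M_out = 194.59 + (+155) = 349.59.
T_out = 10⁶/349.59 = 2860.5 K → 2860 K; t = 28.6.
B = 138.5·ln(28.6 − 10) − 305.0 = 138.5·ln 18.6 − 305.0 = 138.5·2.9232 − 305.0 = 99.858.
Rounded: 100.

100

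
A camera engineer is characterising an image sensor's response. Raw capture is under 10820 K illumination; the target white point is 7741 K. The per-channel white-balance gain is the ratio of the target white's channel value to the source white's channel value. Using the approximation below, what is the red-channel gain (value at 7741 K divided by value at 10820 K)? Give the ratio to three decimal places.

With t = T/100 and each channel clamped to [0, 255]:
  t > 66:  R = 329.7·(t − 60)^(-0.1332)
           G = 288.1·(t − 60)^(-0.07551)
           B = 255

1.145

At 10820 K (t = 108.2):
  R = 329.7·(108.2 − 60)^(-0.1332) = 329.7·48.2^(-0.1332) = 329.7·0.59679 = 196.760.
At 7741 K (t = 77.41):
  R = 329.7·(77.41 − 60)^(-0.1332) = 329.7·17.41^(-0.1332) = 329.7·0.68348 = 225.343.
Gain = 225.343 / 196.760 = 1.1453 → 1.145.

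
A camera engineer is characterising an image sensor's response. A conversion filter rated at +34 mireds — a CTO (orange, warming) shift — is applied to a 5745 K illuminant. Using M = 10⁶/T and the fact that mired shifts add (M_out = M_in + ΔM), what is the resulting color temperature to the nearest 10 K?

M_in = 10⁶/5745 = 174.06 mireds.
M_out = 174.06 + (+34) = 208.06 mireds.
T_out = 10⁶/208.06 = 4806.2 K → 4810 K.

4810 K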